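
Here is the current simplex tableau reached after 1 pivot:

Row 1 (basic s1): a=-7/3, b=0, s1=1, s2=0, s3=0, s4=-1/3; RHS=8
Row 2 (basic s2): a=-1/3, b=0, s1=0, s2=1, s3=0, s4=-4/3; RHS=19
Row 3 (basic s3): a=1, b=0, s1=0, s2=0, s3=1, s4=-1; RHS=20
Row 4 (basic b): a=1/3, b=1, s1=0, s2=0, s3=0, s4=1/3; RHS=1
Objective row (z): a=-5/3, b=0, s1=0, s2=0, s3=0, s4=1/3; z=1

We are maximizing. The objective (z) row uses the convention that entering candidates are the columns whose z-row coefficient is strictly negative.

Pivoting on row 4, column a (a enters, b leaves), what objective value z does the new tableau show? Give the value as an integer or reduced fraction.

Minimum ratio for a: 1/(1/3) = 3.
z changes by −(z-row coeff of a)·ratio = −(-5/3)·3 = 5.
New z = 1 + 5 = 6.

6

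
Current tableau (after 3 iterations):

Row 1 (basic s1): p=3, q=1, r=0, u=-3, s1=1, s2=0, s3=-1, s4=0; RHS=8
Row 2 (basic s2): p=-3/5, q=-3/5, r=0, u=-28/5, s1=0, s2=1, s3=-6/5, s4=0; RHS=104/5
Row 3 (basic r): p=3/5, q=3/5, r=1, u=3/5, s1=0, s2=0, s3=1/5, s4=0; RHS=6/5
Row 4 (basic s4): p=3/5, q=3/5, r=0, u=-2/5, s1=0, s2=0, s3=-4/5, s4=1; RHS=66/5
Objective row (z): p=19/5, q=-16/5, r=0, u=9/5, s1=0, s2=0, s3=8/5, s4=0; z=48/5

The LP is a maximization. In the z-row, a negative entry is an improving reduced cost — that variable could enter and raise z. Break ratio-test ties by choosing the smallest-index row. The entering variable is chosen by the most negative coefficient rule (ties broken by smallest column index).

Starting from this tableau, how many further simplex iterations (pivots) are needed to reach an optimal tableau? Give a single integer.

pivot: q in, r out → z = 16
No improving column remains; optimal.

1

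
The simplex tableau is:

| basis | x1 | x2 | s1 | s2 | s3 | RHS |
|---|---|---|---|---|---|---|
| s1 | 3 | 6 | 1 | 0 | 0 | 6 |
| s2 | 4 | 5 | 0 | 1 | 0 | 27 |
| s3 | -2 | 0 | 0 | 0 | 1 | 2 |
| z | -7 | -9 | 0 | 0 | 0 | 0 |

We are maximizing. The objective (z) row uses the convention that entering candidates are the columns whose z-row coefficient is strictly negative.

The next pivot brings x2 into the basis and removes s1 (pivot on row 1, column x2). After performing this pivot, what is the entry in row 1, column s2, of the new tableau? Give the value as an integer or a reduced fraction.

Pivot element is row 1, column x2: 6.
Normalize row 1: new (row 1, s2) = 0/6 = 0.
Row 1 is the pivot row, so the entry is 0.

0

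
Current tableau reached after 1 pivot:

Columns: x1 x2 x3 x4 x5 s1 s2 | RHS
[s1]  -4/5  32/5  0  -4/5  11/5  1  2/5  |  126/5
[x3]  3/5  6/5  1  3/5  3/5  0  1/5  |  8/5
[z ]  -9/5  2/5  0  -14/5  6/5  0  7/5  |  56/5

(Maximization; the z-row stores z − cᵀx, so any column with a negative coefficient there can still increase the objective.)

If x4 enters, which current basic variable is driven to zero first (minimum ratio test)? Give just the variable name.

x3

Ratios: row 1 (s1): entry -4/5 ≤ 0, skip; row 2 (x3): (8/5)/(3/5) = 8/3.
Minimum ratio 8/3 is in the x3 row, so x3 leaves.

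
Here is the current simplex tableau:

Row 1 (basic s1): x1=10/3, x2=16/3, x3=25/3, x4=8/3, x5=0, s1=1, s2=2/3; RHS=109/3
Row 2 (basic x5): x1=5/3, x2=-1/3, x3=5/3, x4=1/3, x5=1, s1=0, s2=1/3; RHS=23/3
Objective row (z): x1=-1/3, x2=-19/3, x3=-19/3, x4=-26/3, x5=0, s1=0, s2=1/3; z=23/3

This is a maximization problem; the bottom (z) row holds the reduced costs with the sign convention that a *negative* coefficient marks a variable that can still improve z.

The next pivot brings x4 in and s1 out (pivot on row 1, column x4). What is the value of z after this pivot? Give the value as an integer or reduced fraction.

503/4

Minimum ratio for x4: (109/3)/(8/3) = 109/8.
z changes by −(z-row coeff of x4)·ratio = −(-26/3)·(109/8) = 1417/12.
New z = 23/3 + (1417/12) = 503/4.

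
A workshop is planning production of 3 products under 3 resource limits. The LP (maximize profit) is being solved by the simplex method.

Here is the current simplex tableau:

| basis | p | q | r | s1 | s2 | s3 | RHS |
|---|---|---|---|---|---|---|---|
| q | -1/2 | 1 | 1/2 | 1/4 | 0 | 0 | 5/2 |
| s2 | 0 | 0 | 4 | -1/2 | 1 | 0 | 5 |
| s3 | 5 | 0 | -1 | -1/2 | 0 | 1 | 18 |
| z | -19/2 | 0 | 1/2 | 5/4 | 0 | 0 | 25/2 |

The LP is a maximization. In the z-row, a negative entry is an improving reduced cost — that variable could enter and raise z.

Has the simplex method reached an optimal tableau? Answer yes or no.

Column p has objective-row coefficient -19/2, which is negative; an improving pivot exists, so not yet optimal.

no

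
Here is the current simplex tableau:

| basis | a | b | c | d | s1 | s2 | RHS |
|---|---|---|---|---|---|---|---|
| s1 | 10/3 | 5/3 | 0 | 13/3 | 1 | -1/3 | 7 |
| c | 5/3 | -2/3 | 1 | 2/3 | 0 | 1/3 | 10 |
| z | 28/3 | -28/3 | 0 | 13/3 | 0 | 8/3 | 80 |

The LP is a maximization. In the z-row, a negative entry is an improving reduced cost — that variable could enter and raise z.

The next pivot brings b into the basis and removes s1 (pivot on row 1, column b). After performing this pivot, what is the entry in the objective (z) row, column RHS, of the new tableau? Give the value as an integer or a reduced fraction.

596/5

Pivot element is row 1, column b: 5/3.
Normalize row 1: new (row 1, RHS) = 7/(5/3) = 21/5.
z-row ← z-row − (-28/3)·(new row 1): 80 − (-28/3)·(21/5) = 596/5.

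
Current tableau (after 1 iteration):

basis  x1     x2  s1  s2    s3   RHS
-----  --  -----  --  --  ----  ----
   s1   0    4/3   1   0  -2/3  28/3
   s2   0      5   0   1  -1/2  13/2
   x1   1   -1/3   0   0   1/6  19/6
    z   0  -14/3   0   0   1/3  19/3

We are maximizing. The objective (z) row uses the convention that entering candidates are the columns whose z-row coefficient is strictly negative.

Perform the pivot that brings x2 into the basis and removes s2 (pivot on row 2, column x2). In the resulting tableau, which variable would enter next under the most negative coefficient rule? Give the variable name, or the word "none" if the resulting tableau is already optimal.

Pivot element 5. New z-row = old z-row − (-14/3)·(row 2/5).
Updated z-row coefficients: x1: 0, x2: 0, s1: 0, s2: 14/15, s3: -2/15.
The most negative is -2/15 in column s3, so s3 would enter next.

s3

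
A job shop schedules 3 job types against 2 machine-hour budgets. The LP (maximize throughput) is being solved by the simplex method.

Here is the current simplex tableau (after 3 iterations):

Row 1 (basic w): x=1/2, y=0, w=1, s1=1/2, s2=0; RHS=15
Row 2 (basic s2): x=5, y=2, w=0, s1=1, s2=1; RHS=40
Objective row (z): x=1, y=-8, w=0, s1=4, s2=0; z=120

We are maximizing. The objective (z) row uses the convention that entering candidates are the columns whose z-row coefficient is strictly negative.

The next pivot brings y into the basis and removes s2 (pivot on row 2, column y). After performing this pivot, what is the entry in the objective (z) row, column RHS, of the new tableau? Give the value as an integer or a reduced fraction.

Pivot element is row 2, column y: 2.
Normalize row 2: new (row 2, RHS) = 40/2 = 20.
z-row ← z-row − (-8)·(new row 2): 120 − (-8)·20 = 280.

280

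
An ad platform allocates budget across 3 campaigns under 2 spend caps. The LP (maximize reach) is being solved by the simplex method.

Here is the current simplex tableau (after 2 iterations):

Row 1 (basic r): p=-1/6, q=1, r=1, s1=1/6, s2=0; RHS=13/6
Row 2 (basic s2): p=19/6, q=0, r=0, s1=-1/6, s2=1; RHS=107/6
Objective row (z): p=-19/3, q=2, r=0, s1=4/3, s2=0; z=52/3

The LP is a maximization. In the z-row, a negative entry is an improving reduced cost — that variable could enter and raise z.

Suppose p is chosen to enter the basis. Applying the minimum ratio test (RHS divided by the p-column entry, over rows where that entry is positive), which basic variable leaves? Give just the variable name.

Ratios: row 1 (r): entry -1/6 ≤ 0, skip; row 2 (s2): (107/6)/(19/6) = 107/19.
Minimum ratio 107/19 is in the s2 row, so s2 leaves.

s2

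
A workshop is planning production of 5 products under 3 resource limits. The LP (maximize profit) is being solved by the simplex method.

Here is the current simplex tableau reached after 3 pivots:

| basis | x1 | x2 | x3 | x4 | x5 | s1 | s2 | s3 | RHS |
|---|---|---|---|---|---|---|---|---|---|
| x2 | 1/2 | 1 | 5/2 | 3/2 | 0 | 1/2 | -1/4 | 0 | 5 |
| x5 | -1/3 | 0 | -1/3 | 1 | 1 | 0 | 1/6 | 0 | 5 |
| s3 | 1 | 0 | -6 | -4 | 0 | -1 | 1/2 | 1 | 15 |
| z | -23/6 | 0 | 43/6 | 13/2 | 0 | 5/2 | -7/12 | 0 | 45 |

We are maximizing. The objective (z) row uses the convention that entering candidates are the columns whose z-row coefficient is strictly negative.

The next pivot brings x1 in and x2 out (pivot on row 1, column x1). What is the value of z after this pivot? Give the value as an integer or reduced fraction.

250/3

Minimum ratio for x1: 5/(1/2) = 10.
z changes by −(z-row coeff of x1)·ratio = −(-23/6)·10 = 115/3.
New z = 45 + (115/3) = 250/3.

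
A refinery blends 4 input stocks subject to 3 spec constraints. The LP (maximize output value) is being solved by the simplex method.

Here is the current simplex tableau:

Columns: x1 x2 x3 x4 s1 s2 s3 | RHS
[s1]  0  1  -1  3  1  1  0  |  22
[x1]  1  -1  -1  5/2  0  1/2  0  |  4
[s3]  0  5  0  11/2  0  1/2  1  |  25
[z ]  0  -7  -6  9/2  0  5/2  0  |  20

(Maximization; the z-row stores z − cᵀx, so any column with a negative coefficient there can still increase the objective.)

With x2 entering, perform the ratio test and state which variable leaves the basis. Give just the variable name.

s3

Ratios: row 1 (s1): 22/1 = 22; row 2 (x1): entry -1 ≤ 0, skip; row 3 (s3): 25/5 = 5.
Minimum ratio 5 is in the s3 row, so s3 leaves.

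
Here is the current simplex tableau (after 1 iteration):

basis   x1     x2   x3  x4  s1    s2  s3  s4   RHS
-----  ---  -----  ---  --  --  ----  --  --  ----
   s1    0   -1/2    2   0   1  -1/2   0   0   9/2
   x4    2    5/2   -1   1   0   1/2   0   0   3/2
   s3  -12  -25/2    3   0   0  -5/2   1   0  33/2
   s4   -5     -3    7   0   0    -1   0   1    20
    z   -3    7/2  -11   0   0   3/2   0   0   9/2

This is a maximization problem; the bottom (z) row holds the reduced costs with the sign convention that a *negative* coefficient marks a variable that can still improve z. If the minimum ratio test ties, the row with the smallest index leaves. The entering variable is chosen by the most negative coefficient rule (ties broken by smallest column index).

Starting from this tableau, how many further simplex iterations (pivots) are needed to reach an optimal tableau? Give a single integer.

pivot: x3 in, s1 out → z = 117/4
pivot: x1 in, x4 out → z = 279/8
pivot: s2 in, s4 out → z = 479/11
No improving column remains; optimal.

3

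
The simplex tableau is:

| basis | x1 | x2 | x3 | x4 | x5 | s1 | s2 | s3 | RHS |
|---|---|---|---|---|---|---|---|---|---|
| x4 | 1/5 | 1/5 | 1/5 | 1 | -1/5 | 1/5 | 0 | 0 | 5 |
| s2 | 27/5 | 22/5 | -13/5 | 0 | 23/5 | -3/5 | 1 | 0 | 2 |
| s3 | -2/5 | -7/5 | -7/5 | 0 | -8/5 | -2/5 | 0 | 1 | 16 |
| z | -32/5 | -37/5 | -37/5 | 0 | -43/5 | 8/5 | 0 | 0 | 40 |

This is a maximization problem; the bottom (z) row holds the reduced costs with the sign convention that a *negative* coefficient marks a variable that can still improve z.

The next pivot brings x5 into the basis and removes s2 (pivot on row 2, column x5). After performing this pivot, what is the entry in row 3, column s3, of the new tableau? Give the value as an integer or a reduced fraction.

1

Pivot element is row 2, column x5: 23/5.
Normalize row 2: new (row 2, s3) = 0/(23/5) = 0.
row 3 ← row 3 − (-8/5)·(new row 2): 1 − (-8/5)·0 = 1.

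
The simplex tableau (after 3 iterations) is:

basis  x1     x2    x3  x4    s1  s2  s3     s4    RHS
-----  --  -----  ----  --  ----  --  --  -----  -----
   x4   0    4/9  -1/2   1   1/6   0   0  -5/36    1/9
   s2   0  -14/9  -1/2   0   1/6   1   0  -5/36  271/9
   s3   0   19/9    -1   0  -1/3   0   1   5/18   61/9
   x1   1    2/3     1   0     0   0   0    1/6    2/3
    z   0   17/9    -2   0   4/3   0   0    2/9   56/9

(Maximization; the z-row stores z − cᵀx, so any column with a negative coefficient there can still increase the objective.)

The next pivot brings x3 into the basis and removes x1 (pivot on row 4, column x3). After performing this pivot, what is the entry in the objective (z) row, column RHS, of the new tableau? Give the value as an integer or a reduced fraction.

68/9

Pivot element is row 4, column x3: 1.
Normalize row 4: new (row 4, RHS) = (2/3)/1 = 2/3.
z-row ← z-row − (-2)·(new row 4): 56/9 − (-2)·(2/3) = 68/9.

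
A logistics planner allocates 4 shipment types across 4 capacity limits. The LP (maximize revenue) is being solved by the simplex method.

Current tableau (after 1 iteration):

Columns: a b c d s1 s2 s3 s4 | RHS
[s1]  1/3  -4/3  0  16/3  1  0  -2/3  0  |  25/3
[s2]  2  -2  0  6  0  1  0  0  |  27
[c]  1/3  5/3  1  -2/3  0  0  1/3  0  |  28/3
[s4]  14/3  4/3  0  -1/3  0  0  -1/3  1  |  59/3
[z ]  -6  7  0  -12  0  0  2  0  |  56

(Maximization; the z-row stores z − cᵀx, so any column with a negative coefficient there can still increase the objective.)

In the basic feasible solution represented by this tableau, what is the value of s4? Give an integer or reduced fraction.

s4 is basic (row 4); its value is the RHS of that row: 59/3.

59/3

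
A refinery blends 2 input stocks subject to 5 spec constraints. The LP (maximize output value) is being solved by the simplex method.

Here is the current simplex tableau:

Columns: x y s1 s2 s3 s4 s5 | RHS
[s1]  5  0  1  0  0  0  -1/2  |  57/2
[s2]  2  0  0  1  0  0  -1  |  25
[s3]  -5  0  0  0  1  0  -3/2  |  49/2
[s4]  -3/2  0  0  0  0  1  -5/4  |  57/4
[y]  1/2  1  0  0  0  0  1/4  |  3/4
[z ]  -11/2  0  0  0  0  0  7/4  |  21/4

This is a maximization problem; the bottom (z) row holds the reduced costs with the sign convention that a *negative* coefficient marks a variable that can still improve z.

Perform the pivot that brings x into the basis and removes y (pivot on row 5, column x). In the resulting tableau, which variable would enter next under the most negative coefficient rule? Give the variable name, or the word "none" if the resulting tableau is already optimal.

none

Pivot element 1/2. New z-row = old z-row − (-11/2)·(row 5/(1/2)).
Updated z-row coefficients: x: 0, y: 11, s1: 0, s2: 0, s3: 0, s4: 0, s5: 9/2.
No coefficient is strictly negative; the tableau after this pivot is optimal.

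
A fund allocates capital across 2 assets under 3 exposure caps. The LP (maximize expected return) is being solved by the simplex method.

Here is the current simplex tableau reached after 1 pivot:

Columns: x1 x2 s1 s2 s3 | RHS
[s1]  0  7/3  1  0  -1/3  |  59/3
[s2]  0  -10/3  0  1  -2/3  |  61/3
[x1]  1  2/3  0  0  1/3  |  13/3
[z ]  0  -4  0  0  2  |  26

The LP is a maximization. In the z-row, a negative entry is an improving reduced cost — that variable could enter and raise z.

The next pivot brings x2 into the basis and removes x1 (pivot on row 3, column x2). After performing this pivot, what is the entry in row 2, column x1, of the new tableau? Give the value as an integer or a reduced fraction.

5

Pivot element is row 3, column x2: 2/3.
Normalize row 3: new (row 3, x1) = 1/(2/3) = 3/2.
row 2 ← row 2 − (-10/3)·(new row 3): 0 − (-10/3)·(3/2) = 5.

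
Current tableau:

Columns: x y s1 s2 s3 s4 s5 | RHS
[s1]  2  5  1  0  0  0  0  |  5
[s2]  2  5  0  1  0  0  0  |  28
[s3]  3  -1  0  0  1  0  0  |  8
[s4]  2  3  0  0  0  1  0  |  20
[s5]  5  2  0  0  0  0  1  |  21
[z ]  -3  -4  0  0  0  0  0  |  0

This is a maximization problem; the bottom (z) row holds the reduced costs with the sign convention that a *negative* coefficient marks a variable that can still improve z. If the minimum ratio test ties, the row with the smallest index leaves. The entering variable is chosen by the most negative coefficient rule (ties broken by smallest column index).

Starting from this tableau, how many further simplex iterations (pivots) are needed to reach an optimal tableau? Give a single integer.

2

pivot: y in, s1 out → z = 4
pivot: x in, y out → z = 15/2
No improving column remains; optimal.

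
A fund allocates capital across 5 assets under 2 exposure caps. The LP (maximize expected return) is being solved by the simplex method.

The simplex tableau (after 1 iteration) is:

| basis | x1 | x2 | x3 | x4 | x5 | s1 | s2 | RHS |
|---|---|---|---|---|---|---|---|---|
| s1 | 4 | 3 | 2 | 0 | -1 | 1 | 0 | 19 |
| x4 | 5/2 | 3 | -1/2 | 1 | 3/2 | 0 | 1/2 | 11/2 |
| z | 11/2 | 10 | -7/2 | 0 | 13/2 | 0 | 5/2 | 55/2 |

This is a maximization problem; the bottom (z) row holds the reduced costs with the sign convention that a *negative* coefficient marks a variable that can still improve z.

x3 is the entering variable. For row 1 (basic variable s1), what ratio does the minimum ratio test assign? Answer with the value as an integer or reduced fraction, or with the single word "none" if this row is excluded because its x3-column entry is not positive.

Ratio = RHS / (x3 entry) = 19 / 2 = 19/2.

19/2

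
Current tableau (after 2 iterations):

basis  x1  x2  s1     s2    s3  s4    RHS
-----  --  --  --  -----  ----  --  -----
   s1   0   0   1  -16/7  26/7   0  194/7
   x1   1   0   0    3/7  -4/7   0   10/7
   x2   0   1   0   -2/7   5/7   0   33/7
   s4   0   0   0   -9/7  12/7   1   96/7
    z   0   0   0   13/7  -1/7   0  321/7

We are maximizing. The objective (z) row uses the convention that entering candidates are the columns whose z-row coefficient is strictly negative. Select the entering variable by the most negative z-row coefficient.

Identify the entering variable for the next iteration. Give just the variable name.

s3

Objective-row coefficients: x1: 0, x2: 0, s1: 0, s2: 13/7, s3: -1/7, s4: 0.
The most negative is -1/7 in column s3, so s3 enters.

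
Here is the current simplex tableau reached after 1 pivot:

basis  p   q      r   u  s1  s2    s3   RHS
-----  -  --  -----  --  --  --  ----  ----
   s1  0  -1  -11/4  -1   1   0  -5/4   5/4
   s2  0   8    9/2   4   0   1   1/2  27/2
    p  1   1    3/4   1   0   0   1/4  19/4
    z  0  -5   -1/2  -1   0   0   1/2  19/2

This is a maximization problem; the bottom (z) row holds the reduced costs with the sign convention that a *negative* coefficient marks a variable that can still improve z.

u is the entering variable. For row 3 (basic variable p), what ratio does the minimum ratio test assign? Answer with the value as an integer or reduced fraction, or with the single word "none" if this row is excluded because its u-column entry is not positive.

Ratio = RHS / (u entry) = (19/4) / 1 = 19/4.

19/4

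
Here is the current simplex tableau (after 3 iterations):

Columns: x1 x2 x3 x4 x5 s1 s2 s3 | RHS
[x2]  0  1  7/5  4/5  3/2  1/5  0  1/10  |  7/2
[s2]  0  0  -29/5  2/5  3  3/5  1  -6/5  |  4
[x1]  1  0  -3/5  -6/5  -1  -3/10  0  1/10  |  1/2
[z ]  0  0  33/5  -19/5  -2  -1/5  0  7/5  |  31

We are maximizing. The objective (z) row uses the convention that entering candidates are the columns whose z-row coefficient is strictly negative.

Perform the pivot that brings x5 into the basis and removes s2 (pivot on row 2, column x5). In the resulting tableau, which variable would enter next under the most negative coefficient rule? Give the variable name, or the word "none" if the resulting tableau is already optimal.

Pivot element 3. New z-row = old z-row − (-2)·(row 2/3).
Updated z-row coefficients: x1: 0, x2: 0, x3: 41/15, x4: -53/15, x5: 0, s1: 1/5, s2: 2/3, s3: 3/5.
The most negative is -53/15 in column x4, so x4 would enter next.

x4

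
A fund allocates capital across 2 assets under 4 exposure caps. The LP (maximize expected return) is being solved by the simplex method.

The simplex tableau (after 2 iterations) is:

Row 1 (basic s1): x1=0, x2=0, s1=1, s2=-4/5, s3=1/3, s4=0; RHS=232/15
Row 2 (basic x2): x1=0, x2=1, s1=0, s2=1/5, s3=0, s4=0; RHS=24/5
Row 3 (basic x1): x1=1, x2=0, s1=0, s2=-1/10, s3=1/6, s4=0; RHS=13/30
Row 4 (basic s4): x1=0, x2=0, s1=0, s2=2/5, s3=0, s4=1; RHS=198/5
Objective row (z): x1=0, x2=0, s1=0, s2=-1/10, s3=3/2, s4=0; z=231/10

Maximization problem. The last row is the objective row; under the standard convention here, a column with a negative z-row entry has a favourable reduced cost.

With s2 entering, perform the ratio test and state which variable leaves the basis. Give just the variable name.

x2

Ratios: row 1 (s1): entry -4/5 ≤ 0, skip; row 2 (x2): (24/5)/(1/5) = 24; row 3 (x1): entry -1/10 ≤ 0, skip; row 4 (s4): (198/5)/(2/5) = 99.
Minimum ratio 24 is in the x2 row, so x2 leaves.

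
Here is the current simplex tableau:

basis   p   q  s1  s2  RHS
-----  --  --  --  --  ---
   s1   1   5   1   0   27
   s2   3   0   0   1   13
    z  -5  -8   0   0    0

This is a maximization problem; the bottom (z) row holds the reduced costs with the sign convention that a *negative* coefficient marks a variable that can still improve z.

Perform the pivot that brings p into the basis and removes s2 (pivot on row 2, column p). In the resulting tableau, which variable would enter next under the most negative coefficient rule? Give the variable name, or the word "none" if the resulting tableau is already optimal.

q

Pivot element 3. New z-row = old z-row − (-5)·(row 2/3).
Updated z-row coefficients: p: 0, q: -8, s1: 0, s2: 5/3.
The most negative is -8 in column q, so q would enter next.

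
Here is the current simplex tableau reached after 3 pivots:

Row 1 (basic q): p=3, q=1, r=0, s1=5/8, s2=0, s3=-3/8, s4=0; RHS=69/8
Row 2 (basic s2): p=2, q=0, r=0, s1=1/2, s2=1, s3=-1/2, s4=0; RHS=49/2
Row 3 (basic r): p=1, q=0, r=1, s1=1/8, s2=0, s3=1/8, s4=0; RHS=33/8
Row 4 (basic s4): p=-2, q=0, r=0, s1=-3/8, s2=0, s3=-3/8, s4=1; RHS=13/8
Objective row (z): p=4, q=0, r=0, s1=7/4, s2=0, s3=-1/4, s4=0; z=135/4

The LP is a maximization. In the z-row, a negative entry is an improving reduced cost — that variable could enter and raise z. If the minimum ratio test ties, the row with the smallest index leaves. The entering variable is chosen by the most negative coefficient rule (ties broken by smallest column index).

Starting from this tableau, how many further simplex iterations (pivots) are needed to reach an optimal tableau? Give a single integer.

1

pivot: s3 in, r out → z = 42
No improving column remains; optimal.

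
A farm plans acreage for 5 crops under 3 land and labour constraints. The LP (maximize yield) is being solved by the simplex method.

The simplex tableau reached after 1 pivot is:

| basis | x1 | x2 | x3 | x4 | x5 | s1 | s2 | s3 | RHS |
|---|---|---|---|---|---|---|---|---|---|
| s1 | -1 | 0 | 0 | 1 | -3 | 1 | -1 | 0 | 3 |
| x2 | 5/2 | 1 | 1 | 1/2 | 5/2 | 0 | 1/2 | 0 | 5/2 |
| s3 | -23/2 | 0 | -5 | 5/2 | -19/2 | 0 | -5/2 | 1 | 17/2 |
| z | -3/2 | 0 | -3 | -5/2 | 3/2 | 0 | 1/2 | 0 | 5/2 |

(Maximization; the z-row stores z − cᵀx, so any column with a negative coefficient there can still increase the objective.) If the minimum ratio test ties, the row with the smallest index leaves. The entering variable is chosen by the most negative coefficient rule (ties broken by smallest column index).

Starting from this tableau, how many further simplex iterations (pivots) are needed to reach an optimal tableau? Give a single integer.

pivot: x3 in, x2 out → z = 10
pivot: x4 in, s1 out → z = 13
No improving column remains; optimal.

2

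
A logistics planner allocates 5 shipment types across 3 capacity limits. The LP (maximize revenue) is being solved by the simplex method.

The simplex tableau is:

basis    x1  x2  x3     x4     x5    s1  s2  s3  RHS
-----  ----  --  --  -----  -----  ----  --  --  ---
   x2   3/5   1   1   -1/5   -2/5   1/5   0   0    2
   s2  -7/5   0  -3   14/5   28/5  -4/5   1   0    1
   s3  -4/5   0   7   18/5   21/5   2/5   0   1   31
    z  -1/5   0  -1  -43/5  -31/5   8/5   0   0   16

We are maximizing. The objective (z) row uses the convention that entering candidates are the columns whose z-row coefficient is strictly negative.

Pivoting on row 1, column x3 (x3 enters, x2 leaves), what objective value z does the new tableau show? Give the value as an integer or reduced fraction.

18

Minimum ratio for x3: 2/1 = 2.
z changes by −(z-row coeff of x3)·ratio = −(-1)·2 = 2.
New z = 16 + 2 = 18.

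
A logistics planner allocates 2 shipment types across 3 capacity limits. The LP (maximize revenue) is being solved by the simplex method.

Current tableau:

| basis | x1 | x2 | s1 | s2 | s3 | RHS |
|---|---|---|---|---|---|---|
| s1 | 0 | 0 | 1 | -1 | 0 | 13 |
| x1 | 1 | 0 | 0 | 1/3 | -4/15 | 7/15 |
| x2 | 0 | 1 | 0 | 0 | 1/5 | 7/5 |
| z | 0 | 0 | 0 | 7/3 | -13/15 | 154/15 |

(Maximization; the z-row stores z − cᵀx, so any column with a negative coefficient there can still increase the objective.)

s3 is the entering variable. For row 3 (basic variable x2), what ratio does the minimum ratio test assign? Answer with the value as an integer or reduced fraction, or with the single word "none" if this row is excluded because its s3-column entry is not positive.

7

Ratio = RHS / (s3 entry) = (7/5) / (1/5) = 7.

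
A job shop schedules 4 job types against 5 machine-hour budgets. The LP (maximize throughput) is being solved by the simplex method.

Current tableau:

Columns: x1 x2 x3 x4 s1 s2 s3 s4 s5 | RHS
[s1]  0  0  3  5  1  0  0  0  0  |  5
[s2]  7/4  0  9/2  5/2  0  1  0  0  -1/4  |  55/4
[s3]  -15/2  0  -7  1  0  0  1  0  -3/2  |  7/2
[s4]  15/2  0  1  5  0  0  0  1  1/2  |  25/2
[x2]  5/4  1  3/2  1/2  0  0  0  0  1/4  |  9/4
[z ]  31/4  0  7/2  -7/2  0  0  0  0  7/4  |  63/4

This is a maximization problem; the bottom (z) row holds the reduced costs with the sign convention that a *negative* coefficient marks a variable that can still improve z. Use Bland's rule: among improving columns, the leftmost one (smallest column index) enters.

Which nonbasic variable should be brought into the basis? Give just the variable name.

x4

Objective-row coefficients: x1: 31/4, x2: 0, x3: 7/2, x4: -7/2, s1: 0, s2: 0, s3: 0, s4: 0, s5: 7/4.
Improving columns: x4. Bland's rule picks the smallest column index → x4.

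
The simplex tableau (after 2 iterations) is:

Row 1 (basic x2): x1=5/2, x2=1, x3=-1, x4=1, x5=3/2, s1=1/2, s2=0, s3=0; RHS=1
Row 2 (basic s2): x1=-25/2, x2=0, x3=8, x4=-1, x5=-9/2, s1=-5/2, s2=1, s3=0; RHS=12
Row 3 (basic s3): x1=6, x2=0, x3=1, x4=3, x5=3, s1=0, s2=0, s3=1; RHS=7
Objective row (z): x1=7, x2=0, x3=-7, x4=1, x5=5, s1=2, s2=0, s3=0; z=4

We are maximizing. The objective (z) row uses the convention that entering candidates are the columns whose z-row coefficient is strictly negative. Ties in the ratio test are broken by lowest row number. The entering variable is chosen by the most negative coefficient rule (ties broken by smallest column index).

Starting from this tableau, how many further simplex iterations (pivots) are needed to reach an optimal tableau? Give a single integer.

3

pivot: x3 in, s2 out → z = 29/2
pivot: x1 in, s3 out → z = 191/11
pivot: s1 in, x2 out → z = 53/3
No improving column remains; optimal.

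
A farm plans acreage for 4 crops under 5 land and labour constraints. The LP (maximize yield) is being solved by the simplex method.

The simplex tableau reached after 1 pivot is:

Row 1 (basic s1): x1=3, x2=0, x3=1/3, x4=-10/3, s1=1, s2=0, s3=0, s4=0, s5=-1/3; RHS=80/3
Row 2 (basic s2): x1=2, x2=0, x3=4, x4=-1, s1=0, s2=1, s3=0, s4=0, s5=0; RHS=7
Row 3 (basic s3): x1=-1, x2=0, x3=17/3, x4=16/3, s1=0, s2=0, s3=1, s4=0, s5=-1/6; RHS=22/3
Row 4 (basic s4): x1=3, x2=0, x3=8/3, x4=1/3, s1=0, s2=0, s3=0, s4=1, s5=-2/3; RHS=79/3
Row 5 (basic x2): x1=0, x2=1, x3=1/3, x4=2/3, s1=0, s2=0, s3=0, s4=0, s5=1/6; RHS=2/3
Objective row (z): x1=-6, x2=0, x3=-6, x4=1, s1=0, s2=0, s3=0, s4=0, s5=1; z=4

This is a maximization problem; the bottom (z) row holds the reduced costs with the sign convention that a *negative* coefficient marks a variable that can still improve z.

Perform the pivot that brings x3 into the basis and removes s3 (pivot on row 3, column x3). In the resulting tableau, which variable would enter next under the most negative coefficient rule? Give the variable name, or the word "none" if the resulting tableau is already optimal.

x1

Pivot element 17/3. New z-row = old z-row − (-6)·(row 3/(17/3)).
Updated z-row coefficients: x1: -120/17, x2: 0, x3: 0, x4: 113/17, s1: 0, s2: 0, s3: 18/17, s4: 0, s5: 14/17.
The most negative is -120/17 in column x1, so x1 would enter next.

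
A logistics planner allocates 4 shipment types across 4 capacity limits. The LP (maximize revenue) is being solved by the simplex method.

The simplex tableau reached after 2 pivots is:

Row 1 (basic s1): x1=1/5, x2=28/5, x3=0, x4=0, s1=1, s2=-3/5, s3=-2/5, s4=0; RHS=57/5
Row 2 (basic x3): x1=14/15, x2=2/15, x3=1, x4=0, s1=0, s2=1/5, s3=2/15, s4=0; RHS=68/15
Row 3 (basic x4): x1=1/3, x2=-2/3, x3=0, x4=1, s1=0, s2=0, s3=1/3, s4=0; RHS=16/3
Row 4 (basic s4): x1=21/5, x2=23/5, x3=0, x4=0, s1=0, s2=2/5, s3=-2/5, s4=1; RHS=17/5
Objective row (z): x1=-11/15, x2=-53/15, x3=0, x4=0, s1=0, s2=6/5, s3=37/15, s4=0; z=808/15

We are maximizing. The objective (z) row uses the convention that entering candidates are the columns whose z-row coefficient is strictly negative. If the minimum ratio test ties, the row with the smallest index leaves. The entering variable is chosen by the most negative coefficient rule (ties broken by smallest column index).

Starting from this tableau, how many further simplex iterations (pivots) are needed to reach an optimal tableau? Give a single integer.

pivot: x2 in, s4 out → z = 1299/23
No improving column remains; optimal.

1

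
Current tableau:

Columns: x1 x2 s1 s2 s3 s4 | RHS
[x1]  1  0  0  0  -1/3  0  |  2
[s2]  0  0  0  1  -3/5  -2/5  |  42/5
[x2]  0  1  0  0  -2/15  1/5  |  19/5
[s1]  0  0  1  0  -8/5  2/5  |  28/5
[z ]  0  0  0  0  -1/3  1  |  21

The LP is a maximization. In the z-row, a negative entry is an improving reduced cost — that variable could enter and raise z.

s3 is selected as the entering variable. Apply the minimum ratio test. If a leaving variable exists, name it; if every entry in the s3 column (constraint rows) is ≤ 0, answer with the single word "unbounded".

s3-column entries: row 1: -1/3, row 2: -3/5, row 3: -2/15, row 4: -8/5. All ≤ 0, so s3 can increase without bound; the LP is unbounded in this direction.

unbounded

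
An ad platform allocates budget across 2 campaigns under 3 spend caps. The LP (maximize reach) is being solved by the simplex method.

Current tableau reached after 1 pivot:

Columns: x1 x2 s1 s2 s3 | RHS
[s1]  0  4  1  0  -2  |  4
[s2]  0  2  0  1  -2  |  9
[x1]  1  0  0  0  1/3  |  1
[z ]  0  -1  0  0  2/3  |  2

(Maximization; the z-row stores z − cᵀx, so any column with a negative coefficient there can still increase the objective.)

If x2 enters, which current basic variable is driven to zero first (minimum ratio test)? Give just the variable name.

Ratios: row 1 (s1): 4/4 = 1; row 2 (s2): 9/2 = 9/2; row 3 (x1): entry 0 ≤ 0, skip.
Minimum ratio 1 is in the s1 row, so s1 leaves.

s1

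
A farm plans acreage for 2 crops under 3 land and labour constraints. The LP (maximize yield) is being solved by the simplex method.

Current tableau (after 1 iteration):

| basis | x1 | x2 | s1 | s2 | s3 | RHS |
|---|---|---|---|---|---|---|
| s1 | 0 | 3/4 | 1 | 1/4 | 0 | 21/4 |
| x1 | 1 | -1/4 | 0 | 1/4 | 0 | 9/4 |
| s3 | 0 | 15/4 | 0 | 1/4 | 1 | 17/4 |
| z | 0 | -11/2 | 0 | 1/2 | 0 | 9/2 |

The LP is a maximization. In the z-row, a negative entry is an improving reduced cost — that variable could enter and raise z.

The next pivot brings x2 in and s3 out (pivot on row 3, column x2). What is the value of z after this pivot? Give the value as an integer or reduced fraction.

161/15

Minimum ratio for x2: (17/4)/(15/4) = 17/15.
z changes by −(z-row coeff of x2)·ratio = −(-11/2)·(17/15) = 187/30.
New z = 9/2 + (187/30) = 161/15.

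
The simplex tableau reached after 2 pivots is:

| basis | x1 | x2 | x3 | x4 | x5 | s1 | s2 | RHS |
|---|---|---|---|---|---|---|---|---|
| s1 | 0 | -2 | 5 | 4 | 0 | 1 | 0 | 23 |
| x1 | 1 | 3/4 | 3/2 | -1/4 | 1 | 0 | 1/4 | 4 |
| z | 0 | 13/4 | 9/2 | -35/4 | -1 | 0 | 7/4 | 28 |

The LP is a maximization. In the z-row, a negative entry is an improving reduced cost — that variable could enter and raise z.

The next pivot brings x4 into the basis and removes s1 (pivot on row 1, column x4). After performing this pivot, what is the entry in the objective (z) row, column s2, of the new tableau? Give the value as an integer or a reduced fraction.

7/4

Pivot element is row 1, column x4: 4.
Normalize row 1: new (row 1, s2) = 0/4 = 0.
z-row ← z-row − (-35/4)·(new row 1): 7/4 − (-35/4)·0 = 7/4.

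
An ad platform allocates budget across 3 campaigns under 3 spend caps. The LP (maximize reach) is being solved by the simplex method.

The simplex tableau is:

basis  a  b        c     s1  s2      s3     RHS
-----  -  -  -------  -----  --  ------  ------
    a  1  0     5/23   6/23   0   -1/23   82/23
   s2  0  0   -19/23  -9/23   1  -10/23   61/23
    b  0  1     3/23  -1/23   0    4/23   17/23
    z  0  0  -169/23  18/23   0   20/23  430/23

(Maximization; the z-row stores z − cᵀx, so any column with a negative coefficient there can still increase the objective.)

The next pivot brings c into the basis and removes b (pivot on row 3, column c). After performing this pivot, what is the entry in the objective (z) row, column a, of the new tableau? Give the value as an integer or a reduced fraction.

Pivot element is row 3, column c: 3/23.
Normalize row 3: new (row 3, a) = 0/(3/23) = 0.
z-row ← z-row − (-169/23)·(new row 3): 0 − (-169/23)·0 = 0.

0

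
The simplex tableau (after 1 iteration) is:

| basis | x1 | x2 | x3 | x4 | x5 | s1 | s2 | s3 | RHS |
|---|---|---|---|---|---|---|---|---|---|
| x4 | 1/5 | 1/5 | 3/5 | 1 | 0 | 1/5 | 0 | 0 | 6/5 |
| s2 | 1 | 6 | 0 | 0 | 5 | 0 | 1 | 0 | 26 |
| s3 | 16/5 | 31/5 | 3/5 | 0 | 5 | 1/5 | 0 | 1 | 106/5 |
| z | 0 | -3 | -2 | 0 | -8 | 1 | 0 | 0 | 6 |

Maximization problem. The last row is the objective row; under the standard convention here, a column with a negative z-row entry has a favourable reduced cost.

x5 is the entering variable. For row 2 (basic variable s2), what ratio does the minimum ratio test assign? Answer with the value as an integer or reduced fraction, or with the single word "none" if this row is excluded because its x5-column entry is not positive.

26/5

Ratio = RHS / (x5 entry) = 26 / 5 = 26/5.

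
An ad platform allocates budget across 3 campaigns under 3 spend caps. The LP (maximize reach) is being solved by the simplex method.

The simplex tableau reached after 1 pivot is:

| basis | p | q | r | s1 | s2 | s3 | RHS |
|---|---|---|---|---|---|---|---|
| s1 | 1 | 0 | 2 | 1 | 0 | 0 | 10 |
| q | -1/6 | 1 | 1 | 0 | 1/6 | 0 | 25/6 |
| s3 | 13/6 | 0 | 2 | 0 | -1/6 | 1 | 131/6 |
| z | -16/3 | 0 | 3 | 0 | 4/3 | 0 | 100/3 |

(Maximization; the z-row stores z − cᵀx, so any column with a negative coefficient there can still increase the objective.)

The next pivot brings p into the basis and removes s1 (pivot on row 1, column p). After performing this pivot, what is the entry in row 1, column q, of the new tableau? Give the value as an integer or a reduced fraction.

Pivot element is row 1, column p: 1.
Normalize row 1: new (row 1, q) = 0/1 = 0.
Row 1 is the pivot row, so the entry is 0.

0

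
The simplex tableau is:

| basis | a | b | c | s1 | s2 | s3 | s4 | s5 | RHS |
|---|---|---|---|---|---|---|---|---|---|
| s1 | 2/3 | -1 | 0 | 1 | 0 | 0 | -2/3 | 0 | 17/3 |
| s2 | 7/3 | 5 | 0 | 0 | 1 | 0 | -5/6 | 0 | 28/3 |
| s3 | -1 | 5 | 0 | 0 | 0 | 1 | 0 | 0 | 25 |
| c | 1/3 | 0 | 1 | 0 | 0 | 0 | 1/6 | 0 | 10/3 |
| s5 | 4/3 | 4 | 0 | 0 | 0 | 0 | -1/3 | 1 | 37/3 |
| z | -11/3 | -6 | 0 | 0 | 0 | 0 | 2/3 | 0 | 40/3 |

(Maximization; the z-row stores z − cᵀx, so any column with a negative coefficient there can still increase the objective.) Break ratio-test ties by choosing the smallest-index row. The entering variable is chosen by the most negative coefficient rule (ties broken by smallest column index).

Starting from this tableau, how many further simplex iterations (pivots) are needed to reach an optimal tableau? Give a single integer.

pivot: b in, s2 out → z = 368/15
pivot: a in, b out → z = 28
pivot: s4 in, c out → z = 65/2
No improving column remains; optimal.

3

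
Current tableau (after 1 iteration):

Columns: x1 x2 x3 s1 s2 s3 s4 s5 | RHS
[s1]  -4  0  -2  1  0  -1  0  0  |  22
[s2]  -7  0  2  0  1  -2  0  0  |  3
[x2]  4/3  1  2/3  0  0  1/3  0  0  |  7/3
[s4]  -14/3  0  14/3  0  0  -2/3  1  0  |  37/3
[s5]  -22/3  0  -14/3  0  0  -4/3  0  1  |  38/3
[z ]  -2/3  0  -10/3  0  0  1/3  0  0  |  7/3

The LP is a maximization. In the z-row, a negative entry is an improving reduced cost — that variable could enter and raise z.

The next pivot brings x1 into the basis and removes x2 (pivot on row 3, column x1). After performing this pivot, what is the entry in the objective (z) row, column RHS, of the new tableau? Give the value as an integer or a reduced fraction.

7/2

Pivot element is row 3, column x1: 4/3.
Normalize row 3: new (row 3, RHS) = (7/3)/(4/3) = 7/4.
z-row ← z-row − (-2/3)·(new row 3): 7/3 − (-2/3)·(7/4) = 7/2.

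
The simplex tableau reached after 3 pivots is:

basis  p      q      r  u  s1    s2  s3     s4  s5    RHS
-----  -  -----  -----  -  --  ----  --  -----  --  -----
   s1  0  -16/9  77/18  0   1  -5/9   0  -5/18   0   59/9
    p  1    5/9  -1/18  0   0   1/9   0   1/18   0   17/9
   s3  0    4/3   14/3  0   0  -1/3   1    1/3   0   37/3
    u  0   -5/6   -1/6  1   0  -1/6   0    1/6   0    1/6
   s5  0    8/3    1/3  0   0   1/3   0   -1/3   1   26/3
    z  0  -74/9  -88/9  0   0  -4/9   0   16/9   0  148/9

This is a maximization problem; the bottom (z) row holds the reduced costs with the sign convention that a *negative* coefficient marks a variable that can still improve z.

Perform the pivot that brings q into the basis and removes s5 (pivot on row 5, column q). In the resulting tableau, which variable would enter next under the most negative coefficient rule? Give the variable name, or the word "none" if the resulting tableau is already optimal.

Pivot element 8/3. New z-row = old z-row − (-74/9)·(row 5/(8/3)).
Updated z-row coefficients: p: 0, q: 0, r: -35/4, u: 0, s1: 0, s2: 7/12, s3: 0, s4: 3/4, s5: 37/12.
The most negative is -35/4 in column r, so r would enter next.

r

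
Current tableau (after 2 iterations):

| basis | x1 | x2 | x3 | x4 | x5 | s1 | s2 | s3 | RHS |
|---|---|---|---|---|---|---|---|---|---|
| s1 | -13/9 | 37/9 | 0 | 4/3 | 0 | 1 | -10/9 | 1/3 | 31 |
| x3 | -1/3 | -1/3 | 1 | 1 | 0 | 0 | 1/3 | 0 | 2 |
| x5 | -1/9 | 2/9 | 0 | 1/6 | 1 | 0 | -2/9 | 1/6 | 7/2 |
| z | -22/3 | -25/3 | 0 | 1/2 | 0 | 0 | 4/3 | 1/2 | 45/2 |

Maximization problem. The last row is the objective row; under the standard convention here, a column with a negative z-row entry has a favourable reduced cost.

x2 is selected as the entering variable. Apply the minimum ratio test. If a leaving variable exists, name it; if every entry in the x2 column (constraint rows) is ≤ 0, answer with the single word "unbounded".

s1

Ratios: row 1 (s1): 31/(37/9) = 279/37; row 2 (x3): entry -1/3 ≤ 0, skip; row 3 (x5): (7/2)/(2/9) = 63/4.
Minimum ratio is in the s1 row, so s1 leaves.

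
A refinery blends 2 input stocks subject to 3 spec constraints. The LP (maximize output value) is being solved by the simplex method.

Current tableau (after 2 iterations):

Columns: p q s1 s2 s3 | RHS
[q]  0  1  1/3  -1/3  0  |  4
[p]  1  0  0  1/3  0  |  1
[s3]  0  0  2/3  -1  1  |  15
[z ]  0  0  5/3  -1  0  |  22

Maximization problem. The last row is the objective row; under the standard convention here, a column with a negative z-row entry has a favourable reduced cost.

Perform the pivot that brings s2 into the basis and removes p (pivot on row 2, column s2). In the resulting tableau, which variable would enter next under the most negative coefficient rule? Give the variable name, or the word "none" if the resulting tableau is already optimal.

none

Pivot element 1/3. New z-row = old z-row − (-1)·(row 2/(1/3)).
Updated z-row coefficients: p: 3, q: 0, s1: 5/3, s2: 0, s3: 0.
No coefficient is strictly negative; the tableau after this pivot is optimal.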